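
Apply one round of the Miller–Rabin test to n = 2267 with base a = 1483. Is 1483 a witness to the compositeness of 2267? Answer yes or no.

n − 1 = 2266 = 2^1 · 1133, so s = 1 and d = 1133.
x_0 = 1483^1133 mod 2267 = 2266.
x_0 = 2266 ≡ −1, so 1483 is not a witness.

no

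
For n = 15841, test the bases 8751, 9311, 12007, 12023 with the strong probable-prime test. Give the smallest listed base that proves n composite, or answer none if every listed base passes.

9311

n − 1 = 15840 = 2^5 · 495, so s = 5 and d = 495.
Base 8751: x_0 = 8751^495 mod 15841 = 1. x_0 = 1, so 8751 is not a witness.
Base 9311: x_0 = 9311^495 mod 15841 = 7687. x_0 is neither 1 nor 15840, so continue squaring. x_1 = 7687^2 mod 15841 = 3039. x_2 = 3039^2 mod 15841 = 218. x_3 = 218^2 mod 15841 = 1. x_3 = 1 but x_2 ≠ ±1, a nontrivial square root of 1 — 9311 is a witness and 15841 is composite.
Base 12007: x_0 = 12007^495 mod 15841 = 3039. x_0 is neither 1 nor 15840, so continue squaring. x_1 = 3039^2 mod 15841 = 218. x_2 = 218^2 mod 15841 = 1. x_2 = 1 but x_1 ≠ ±1, a nontrivial square root of 1 — 12007 is a witness and 15841 is composite.
Base 12023: x_0 = 12023^495 mod 15841 = 11159. x_0 is neither 1 nor 15840, so continue squaring. x_1 = 11159^2 mod 15841 = 13021. x_2 = 13021^2 mod 15841 = 218. x_3 = 218^2 mod 15841 = 1. x_3 = 1 but x_2 ≠ ±1, a nontrivial square root of 1 — 12023 is a witness and 15841 is composite.
The smallest witness among the given bases is 9311.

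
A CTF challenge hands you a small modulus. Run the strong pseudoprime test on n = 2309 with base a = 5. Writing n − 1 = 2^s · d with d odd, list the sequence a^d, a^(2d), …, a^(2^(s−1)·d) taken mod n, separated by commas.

1, 1

n − 1 = 2308 = 2^2 · 577, so s = 2 and d = 577.
x_0 = 5^577 mod 2309 = 1.
x_1 = 1^2 mod 2309 = 1.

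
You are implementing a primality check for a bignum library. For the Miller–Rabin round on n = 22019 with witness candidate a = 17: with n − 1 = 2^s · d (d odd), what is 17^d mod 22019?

15145

n − 1 = 22018 = 2^1 · 11009, so s = 1 and d = 11009.
17^11009 mod 22019 = 15145.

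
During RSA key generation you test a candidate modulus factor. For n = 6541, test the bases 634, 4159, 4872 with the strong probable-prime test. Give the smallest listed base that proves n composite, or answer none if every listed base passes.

n − 1 = 6540 = 2^2 · 1635, so s = 2 and d = 1635.
Base 634: x_0 = 634^1635 mod 6541 = 1. x_0 = 1, so 634 is not a witness.
Base 4159: x_0 = 4159^1635 mod 6541 = 1. x_0 = 1, so 4159 is not a witness.
Base 4872: x_0 = 4872^1635 mod 6541 = 1. x_0 = 1, so 4872 is not a witness.
No listed base is a witness for 6541.

none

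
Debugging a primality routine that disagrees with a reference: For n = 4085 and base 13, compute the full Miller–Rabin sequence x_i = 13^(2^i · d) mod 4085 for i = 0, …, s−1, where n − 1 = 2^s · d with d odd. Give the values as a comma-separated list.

3758, 719

n − 1 = 4084 = 2^2 · 1021, so s = 2 and d = 1021.
x_0 = 13^1021 mod 4085 = 3758.
x_1 = 3758^2 mod 4085 = 719.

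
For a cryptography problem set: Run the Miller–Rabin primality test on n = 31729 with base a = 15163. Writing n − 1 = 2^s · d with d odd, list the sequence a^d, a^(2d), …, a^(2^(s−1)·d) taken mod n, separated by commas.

1, 1, 1, 1

n − 1 = 31728 = 2^4 · 1983, so s = 4 and d = 1983.
x_0 = 15163^1983 mod 31729 = 1.
x_1 = 1^2 mod 31729 = 1.
x_2 = 1^2 mod 31729 = 1.
x_3 = 1^2 mod 31729 = 1.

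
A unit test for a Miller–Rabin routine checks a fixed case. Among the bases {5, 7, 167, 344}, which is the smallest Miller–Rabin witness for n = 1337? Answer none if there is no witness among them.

n − 1 = 1336 = 2^3 · 167, so s = 3 and d = 167.
Base 5: x_0 = 5^167 mod 1337 = 1326. x_0 is neither 1 nor 1336, so continue squaring. x_1 = 1326^2 mod 1337 = 121. x_2 = 121^2 mod 1337 = 1271. Reached i = s−1 = 2 without hitting −1: 5 is a Miller–Rabin witness and 1337 is composite.
Base 7: x_0 = 7^167 mod 1337 = 1288. x_0 is neither 1 nor 1336, so continue squaring. x_1 = 1288^2 mod 1337 = 1064. x_2 = 1064^2 mod 1337 = 994. Reached i = s−1 = 2 without hitting −1: 7 is a Miller–Rabin witness and 1337 is composite.
Base 167: x_0 = 167^167 mod 1337 = 314. x_0 is neither 1 nor 1336, so continue squaring. x_1 = 314^2 mod 1337 = 995. x_2 = 995^2 mod 1337 = 645. Reached i = s−1 = 2 without hitting −1: 167 is a Miller–Rabin witness and 1337 is composite.
Base 344: x_0 = 344^167 mod 1337 = 1198. x_0 is neither 1 nor 1336, so continue squaring. x_1 = 1198^2 mod 1337 = 603. x_2 = 603^2 mod 1337 = 1282. Reached i = s−1 = 2 without hitting −1: 344 is a Miller–Rabin witness and 1337 is composite.
The smallest witness among the given bases is 5.

5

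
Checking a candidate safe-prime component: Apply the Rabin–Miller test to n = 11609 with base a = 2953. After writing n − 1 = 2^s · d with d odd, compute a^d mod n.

n − 1 = 11608 = 2^3 · 1451, so s = 3 and d = 1451.
2953^1451 mod 11609 = 4401.

4401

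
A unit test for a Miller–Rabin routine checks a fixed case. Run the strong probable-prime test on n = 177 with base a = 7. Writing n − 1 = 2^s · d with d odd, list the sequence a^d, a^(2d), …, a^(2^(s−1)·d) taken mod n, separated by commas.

94, 163, 19, 7

n − 1 = 176 = 2^4 · 11, so s = 4 and d = 11.
x_0 = 7^11 mod 177 = 94.
x_1 = 94^2 mod 177 = 163.
x_2 = 163^2 mod 177 = 19.
x_3 = 19^2 mod 177 = 7.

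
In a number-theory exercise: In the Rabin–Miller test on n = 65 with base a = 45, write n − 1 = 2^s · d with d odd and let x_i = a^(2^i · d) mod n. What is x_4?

35

n − 1 = 64 = 2^6 · 1, so s = 6 and d = 1.
x_0 = 45^1 mod 65 = 45.
x_1 = 45^2 mod 65 = 10.
x_2 = 10^2 mod 65 = 35.
x_3 = 35^2 mod 65 = 55.
x_4 = 55^2 mod 65 = 35.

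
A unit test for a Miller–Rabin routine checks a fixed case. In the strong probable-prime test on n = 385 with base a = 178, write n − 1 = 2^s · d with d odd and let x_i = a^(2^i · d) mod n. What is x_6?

246

n − 1 = 384 = 2^7 · 3, so s = 7 and d = 3.
x_0 = 178^3 mod 385 = 272.
x_1 = 272^2 mod 385 = 64.
x_2 = 64^2 mod 385 = 246.
x_3 = 246^2 mod 385 = 71.
x_4 = 71^2 mod 385 = 36.
x_5 = 36^2 mod 385 = 141.
x_6 = 141^2 mod 385 = 246.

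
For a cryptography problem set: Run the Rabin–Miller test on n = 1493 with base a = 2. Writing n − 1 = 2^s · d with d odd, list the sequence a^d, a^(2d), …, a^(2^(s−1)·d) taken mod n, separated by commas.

432, 1492

n − 1 = 1492 = 2^2 · 373, so s = 2 and d = 373.
x_0 = 2^373 mod 1493 = 432.
x_1 = 432^2 mod 1493 = 1492.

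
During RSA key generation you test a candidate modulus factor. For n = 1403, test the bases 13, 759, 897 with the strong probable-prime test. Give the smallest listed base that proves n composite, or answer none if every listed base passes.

n − 1 = 1402 = 2^1 · 701, so s = 1 and d = 701.
Base 13: x_0 = 13^701 mod 1403 = 1267. x_0 ∉ {1, 1402} and s = 1, so 13 is a Miller–Rabin witness and 1403 is composite.
Base 759: x_0 = 759^701 mod 1403 = 759. x_0 ∉ {1, 1402} and s = 1, so 759 is a Miller–Rabin witness and 1403 is composite.
Base 897: x_0 = 897^701 mod 1403 = 437. x_0 ∉ {1, 1402} and s = 1, so 897 is a Miller–Rabin witness and 1403 is composite.
The smallest witness among the given bases is 13.

13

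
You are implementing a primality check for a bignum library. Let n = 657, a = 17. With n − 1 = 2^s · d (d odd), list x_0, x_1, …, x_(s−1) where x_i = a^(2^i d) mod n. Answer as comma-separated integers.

n − 1 = 656 = 2^4 · 41, so s = 4 and d = 41.
x_0 = 17^41 mod 657 = 431.
x_1 = 431^2 mod 657 = 487.
x_2 = 487^2 mod 657 = 649.
x_3 = 649^2 mod 657 = 64.

431, 487, 649, 64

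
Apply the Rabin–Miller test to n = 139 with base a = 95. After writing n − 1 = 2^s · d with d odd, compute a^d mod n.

138

n − 1 = 138 = 2^1 · 69, so s = 1 and d = 69.
95^69 mod 139 = 138.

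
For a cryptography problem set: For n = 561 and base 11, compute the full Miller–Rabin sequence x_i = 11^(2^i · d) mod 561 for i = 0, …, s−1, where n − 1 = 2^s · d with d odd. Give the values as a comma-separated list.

209, 484, 319, 220

n − 1 = 560 = 2^4 · 35, so s = 4 and d = 35.
x_0 = 11^35 mod 561 = 209.
x_1 = 209^2 mod 561 = 484.
x_2 = 484^2 mod 561 = 319.
x_3 = 319^2 mod 561 = 220.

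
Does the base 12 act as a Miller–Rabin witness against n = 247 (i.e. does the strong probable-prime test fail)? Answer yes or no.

no

n − 1 = 246 = 2^1 · 123, so s = 1 and d = 123.
Repeated squaring mod 247: 12^1 ≡ 12, 12^2 ≡ 144, 12^4 ≡ 235, 12^8 ≡ 144, 12^16 ≡ 235, 12^32 ≡ 144, 12^64 ≡ 235.
123 = 64 + 32 + 16 + 8 + 2 + 1, so 12^123 ≡ 235·144·235·144·144·12 ≡ 246 (mod 247).
x_0 = 12^123 mod 247 = 246.
x_0 = 246 ≡ −1, so 12 is not a witness.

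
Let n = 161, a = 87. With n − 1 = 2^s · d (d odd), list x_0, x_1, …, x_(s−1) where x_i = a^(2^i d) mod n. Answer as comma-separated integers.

n − 1 = 160 = 2^5 · 5, so s = 5 and d = 5.
x_0 = 87^5 mod 161 = 26.
x_1 = 26^2 mod 161 = 32.
x_2 = 32^2 mod 161 = 58.
x_3 = 58^2 mod 161 = 144.
x_4 = 144^2 mod 161 = 128.

26, 32, 58, 144, 128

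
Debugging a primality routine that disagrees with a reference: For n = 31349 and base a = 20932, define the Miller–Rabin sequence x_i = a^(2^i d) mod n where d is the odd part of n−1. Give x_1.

15422

n − 1 = 31348 = 2^2 · 7837, so s = 2 and d = 7837.
x_0 = 20932^7837 mod 31349 = 21422.
x_1 = 21422^2 mod 31349 = 15422.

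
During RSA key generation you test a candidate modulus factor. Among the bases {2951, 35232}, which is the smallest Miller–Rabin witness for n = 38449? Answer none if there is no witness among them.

none

n − 1 = 38448 = 2^4 · 2403, so s = 4 and d = 2403.
Base 2951: x_0 = 2951^2403 mod 38449 = 20682. x_0 is neither 1 nor 38448, so continue squaring. x_1 = 20682^2 mod 38449 = 38448. x_1 ≡ −1, so 2951 is not a witness.
Base 35232: x_0 = 35232^2403 mod 38449 = 36886. x_0 is neither 1 nor 38448, so continue squaring. x_1 = 36886^2 mod 38449 = 20682. x_2 = 20682^2 mod 38449 = 38448. x_2 ≡ −1, so 35232 is not a witness.
No listed base is a witness for 38449.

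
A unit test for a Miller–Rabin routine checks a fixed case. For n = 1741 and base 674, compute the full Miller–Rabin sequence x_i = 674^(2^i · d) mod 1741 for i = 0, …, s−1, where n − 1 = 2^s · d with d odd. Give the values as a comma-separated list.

59, 1740

n − 1 = 1740 = 2^2 · 435, so s = 2 and d = 435.
x_0 = 674^435 mod 1741 = 59.
x_1 = 59^2 mod 1741 = 1740.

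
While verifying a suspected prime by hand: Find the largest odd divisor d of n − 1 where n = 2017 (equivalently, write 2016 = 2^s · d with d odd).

63

Halving: 2016 → 1008 → 504 → 252 → 126 → 63; 63 is odd.
So 2016 = 2^5 · 63.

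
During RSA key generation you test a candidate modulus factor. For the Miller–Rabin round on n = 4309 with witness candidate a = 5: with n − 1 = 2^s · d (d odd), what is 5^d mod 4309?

2140

n − 1 = 4308 = 2^2 · 1077, so s = 2 and d = 1077.
5^1077 mod 4309 = 2140.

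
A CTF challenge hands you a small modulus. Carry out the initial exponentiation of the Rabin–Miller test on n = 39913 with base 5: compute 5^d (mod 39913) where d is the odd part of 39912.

n − 1 = 39912 = 2^3 · 4989, so s = 3 and d = 4989.
5^4989 mod 39913 = 27949.

27949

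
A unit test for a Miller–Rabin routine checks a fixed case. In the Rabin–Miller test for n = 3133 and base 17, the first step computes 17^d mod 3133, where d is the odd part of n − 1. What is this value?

168

n − 1 = 3132 = 2^2 · 783, so s = 2 and d = 783.
Repeated squaring mod 3133: 17^1 ≡ 17, 17^2 ≡ 289, 17^4 ≡ 2063, 17^8 ≡ 1355, 17^16 ≡ 87, 17^32 ≡ 1303, 17^64 ≡ 2856, 17^128 ≡ 1537, 17^256 ≡ 87, 17^512 ≡ 1303.
783 = 512 + 256 + 8 + 4 + 2 + 1, so 17^783 ≡ 1303·87·1355·2063·289·17 ≡ 168 (mod 3133).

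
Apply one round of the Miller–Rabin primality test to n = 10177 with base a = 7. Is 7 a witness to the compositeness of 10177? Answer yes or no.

no

n − 1 = 10176 = 2^6 · 159, so s = 6 and d = 159.
x_0 = 7^159 mod 10177 = 6062.
x_0 is neither 1 nor 10176, so continue squaring.
x_1 = 6062^2 mod 10177 = 8874.
x_2 = 8874^2 mod 10177 = 8427.
x_3 = 8427^2 mod 10177 = 9400.
x_4 = 9400^2 mod 10177 = 3286.
x_5 = 3286^2 mod 10177 = 10176.
x_5 ≡ −1, so 7 is not a witness.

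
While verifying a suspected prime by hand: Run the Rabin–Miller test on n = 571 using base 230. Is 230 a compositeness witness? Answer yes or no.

n − 1 = 570 = 2^1 · 285, so s = 1 and d = 285.
x_0 = 230^285 mod 571 = 570.
x_0 = 570 ≡ −1, so 230 is not a witness.

no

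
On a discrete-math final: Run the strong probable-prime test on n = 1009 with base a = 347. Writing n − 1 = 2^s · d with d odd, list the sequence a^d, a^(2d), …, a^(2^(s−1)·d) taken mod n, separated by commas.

1008, 1, 1, 1

n − 1 = 1008 = 2^4 · 63, so s = 4 and d = 63.
x_0 = 347^63 mod 1009 = 1008.
x_1 = 1008^2 mod 1009 = 1.
x_2 = 1^2 mod 1009 = 1.
x_3 = 1^2 mod 1009 = 1.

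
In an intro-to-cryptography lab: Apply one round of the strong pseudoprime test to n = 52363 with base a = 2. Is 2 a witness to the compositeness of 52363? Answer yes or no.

n − 1 = 52362 = 2^1 · 26181, so s = 1 and d = 26181.
x_0 = 2^26181 mod 52363 = 52362.
x_0 = 52362 ≡ −1, so 2 is not a witness.

no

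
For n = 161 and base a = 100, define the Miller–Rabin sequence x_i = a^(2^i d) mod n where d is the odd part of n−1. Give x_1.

72

n − 1 = 160 = 2^5 · 5, so s = 5 and d = 5.
By repeated squaring, 100^5 ≡ 39 (mod 161).
x_0 = 39.
x_1 = 39^2 mod 161 = 72.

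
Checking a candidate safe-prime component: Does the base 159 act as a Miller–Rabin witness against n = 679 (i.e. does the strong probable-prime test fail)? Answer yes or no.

n − 1 = 678 = 2^1 · 339, so s = 1 and d = 339.
x_0 = 159^339 mod 679 = 678.
x_0 = 678 ≡ −1, so 159 is not a witness.

no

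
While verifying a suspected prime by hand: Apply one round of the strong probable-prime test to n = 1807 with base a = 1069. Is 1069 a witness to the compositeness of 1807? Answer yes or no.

no

n − 1 = 1806 = 2^1 · 903, so s = 1 and d = 903.
Repeated squaring mod 1807: 1069^1 ≡ 1069, 1069^2 ≡ 737, 1069^4 ≡ 1069, 1069^8 ≡ 737, 1069^16 ≡ 1069, 1069^32 ≡ 737, 1069^64 ≡ 1069, 1069^128 ≡ 737, 1069^256 ≡ 1069, 1069^512 ≡ 737.
903 = 512 + 256 + 128 + 4 + 2 + 1, so 1069^903 ≡ 737·1069·737·1069·737·1069 ≡ 1 (mod 1807).
x_0 = 1069^903 mod 1807 = 1.
x_0 = 1, so 1069 is not a witness.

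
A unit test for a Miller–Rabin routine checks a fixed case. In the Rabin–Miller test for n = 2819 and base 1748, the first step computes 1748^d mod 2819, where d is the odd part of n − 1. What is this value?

n − 1 = 2818 = 2^1 · 1409, so s = 1 and d = 1409.
Repeated squaring mod 2819: 1748^1 ≡ 1748, 1748^2 ≡ 2527, 1748^4 ≡ 694, 1748^8 ≡ 2406, 1748^16 ≡ 1429, 1748^32 ≡ 1085, 1748^64 ≡ 1702, 1748^128 ≡ 1691, 1748^256 ≡ 1015, 1748^512 ≡ 1290, 1748^1024 ≡ 890.
1409 = 1024 + 256 + 128 + 1, so 1748^1409 ≡ 890·1015·1691·1748 ≡ 1 (mod 2819).

1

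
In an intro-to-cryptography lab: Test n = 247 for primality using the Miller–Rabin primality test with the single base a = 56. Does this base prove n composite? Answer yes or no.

n − 1 = 246 = 2^1 · 123, so s = 1 and d = 123.
x_0 = 56^123 mod 247 = 246.
x_0 = 246 ≡ −1, so 56 is not a witness.

no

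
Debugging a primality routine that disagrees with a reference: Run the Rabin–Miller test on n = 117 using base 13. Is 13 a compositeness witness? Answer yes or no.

yes

n − 1 = 116 = 2^2 · 29, so s = 2 and d = 29.
x_0 = 13^29 mod 117 = 52.
x_0 is neither 1 nor 116, so continue squaring.
x_1 = 52^2 mod 117 = 13.
Reached i = s−1 = 1 without hitting −1: 13 is a Miller–Rabin witness and 117 is composite.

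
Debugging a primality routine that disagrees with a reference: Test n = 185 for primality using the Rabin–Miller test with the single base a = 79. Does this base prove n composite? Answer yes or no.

n − 1 = 184 = 2^3 · 23, so s = 3 and d = 23.
Repeated squaring mod 185: 79^1 ≡ 79, 79^2 ≡ 136, 79^4 ≡ 181, 79^8 ≡ 16, 79^16 ≡ 71.
23 = 16 + 4 + 2 + 1, so 79^23 ≡ 71·181·136·79 ≡ 94 (mod 185).
x_0 = 79^23 mod 185 = 94.
x_0 is neither 1 nor 184, so continue squaring.
x_1 = 94^2 mod 185 = 141.
x_2 = 141^2 mod 185 = 86.
Reached i = s−1 = 2 without hitting −1: 79 is a Miller–Rabin witness and 185 is composite.

yes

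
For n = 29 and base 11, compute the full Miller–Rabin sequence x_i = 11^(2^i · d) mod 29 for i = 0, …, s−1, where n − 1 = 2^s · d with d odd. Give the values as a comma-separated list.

12, 28

n − 1 = 28 = 2^2 · 7, so s = 2 and d = 7.
x_0 = 11^7 mod 29 = 12.
x_1 = 12^2 mod 29 = 28.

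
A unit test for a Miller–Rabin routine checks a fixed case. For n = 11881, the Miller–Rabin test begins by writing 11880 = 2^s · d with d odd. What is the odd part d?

1485

Halving: 11880 → 5940 → 2970 → 1485; 1485 is odd.
So 11880 = 2^3 · 1485.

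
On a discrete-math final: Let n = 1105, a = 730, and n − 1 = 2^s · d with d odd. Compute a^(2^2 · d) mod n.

885

n − 1 = 1104 = 2^4 · 69, so s = 4 and d = 69.
x_0 = 730^69 mod 1105 = 135.
x_1 = 135^2 mod 1105 = 545.
x_2 = 545^2 mod 1105 = 885.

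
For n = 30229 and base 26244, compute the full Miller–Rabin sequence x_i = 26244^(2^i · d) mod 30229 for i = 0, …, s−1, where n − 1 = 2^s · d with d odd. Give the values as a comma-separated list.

12357, 8770

n − 1 = 30228 = 2^2 · 7557, so s = 2 and d = 7557.
x_0 = 26244^7557 mod 30229 = 12357.
x_1 = 12357^2 mod 30229 = 8770.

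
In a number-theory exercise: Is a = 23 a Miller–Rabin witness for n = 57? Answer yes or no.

n − 1 = 56 = 2^3 · 7, so s = 3 and d = 7.
By repeated squaring, 23^7 ≡ 44 (mod 57).
x_0 = 23^7 mod 57 = 44.
x_0 is neither 1 nor 56, so continue squaring.
x_1 = 44^2 mod 57 = 55.
x_2 = 55^2 mod 57 = 4.
Reached i = s−1 = 2 without hitting −1: 23 is a Miller–Rabin witness and 57 is composite.

yes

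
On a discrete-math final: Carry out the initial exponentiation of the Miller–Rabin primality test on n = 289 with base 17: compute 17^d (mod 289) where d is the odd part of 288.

n − 1 = 288 = 2^5 · 9, so s = 5 and d = 9.
17^9 mod 289 = 0.

0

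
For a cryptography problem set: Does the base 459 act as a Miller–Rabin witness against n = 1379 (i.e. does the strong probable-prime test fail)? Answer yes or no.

n − 1 = 1378 = 2^1 · 689, so s = 1 and d = 689.
Repeated squaring mod 1379: 459^1 ≡ 459, 459^2 ≡ 1073, 459^4 ≡ 1243, 459^8 ≡ 569, 459^16 ≡ 1075, 459^32 ≡ 23, 459^64 ≡ 529, 459^128 ≡ 1283, 459^256 ≡ 942, 459^512 ≡ 667.
689 = 512 + 128 + 32 + 16 + 1, so 459^689 ≡ 667·1283·23·1075·459 ≡ 401 (mod 1379).
x_0 = 459^689 mod 1379 = 401.
x_0 ∉ {1, 1378} and s = 1, so 459 is a Miller–Rabin witness and 1379 is composite.

yes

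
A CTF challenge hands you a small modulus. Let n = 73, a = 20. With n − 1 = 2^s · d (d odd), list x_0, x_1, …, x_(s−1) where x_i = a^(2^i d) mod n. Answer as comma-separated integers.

10, 27, 72

n − 1 = 72 = 2^3 · 9, so s = 3 and d = 9.
x_0 = 20^9 mod 73 = 10.
x_1 = 10^2 mod 73 = 27.
x_2 = 27^2 mod 73 = 72.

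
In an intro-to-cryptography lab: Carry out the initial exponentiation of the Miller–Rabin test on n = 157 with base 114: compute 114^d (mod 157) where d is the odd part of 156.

n − 1 = 156 = 2^2 · 39, so s = 2 and d = 39.
114^39 mod 157 = 28.

28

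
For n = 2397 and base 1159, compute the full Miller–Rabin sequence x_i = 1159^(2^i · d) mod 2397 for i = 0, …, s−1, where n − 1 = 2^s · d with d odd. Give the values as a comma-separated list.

1864, 1243

n − 1 = 2396 = 2^2 · 599, so s = 2 and d = 599.
x_0 = 1159^599 mod 2397 = 1864.
x_1 = 1864^2 mod 2397 = 1243.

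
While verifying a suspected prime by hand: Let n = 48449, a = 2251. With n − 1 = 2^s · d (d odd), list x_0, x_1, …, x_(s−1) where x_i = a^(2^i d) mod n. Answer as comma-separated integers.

n − 1 = 48448 = 2^6 · 757, so s = 6 and d = 757.
x_0 = 2251^757 mod 48449 = 40279.
x_1 = 40279^2 mod 48449 = 34627.
x_2 = 34627^2 mod 48449 = 13277.
x_3 = 13277^2 mod 48449 = 21267.
x_4 = 21267^2 mod 48449 = 13874.
x_5 = 13874^2 mod 48449 = 48448.

40279, 34627, 13277, 21267, 13874, 48448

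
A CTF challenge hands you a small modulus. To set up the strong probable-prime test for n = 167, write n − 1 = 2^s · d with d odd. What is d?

83

Halving: 166 → 83; 83 is odd.
So 166 = 2^1 · 83.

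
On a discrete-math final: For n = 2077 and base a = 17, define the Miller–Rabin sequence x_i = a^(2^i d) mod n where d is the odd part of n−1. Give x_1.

729

n − 1 = 2076 = 2^2 · 519, so s = 2 and d = 519.
Repeated squaring mod 2077: 17^1 ≡ 17, 17^2 ≡ 289, 17^4 ≡ 441, 17^8 ≡ 1320, 17^16 ≡ 1874, 17^32 ≡ 1746, 17^64 ≡ 1557, 17^128 ≡ 390, 17^256 ≡ 479, 17^512 ≡ 971.
519 = 512 + 4 + 2 + 1, so 17^519 ≡ 971·441·289·17 ≡ 1112 (mod 2077).
x_0 = 1112.
x_1 = 1112^2 mod 2077 = 729.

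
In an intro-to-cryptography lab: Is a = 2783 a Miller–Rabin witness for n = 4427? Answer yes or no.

yes

n − 1 = 4426 = 2^1 · 2213, so s = 1 and d = 2213.
Repeated squaring mod 4427: 2783^1 ≡ 2783, 2783^2 ≡ 2266, 2783^4 ≡ 3863, 2783^8 ≡ 3779, 2783^16 ≡ 3766, 2783^32 ≡ 3075, 2783^64 ≡ 3980, 2783^128 ≡ 594, 2783^256 ≡ 3103, 2783^512 ≡ 4311, 2783^1024 ≡ 175, 2783^2048 ≡ 4063.
2213 = 2048 + 128 + 32 + 4 + 1, so 2783^2213 ≡ 4063·594·3075·3863·2783 ≡ 36 (mod 4427).
x_0 = 2783^2213 mod 4427 = 36.
x_0 ∉ {1, 4426} and s = 1, so 2783 is a Miller–Rabin witness and 4427 is composite.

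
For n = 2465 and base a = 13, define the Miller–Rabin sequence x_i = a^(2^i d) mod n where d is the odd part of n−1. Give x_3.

1

n − 1 = 2464 = 2^5 · 77, so s = 5 and d = 77.
x_0 = 13^77 mod 2465 = 608.
x_1 = 608^2 mod 2465 = 2379.
x_2 = 2379^2 mod 2465 = 1.
x_3 = 1^2 mod 2465 = 1.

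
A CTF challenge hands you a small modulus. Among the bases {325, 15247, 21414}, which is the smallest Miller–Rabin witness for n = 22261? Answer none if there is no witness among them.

n − 1 = 22260 = 2^2 · 5565, so s = 2 and d = 5565.
Base 325: x_0 = 325^5565 mod 22261 = 211. x_0 is neither 1 nor 22260, so continue squaring. x_1 = 211^2 mod 22261 = 22260. x_1 ≡ −1, so 325 is not a witness.
Base 15247: x_0 = 15247^5565 mod 22261 = 15692. x_0 is neither 1 nor 22260, so continue squaring. x_1 = 15692^2 mod 22261 = 9943. Reached i = s−1 = 1 without hitting −1: 15247 is a Miller–Rabin witness and 22261 is composite.
Base 21414: x_0 = 21414^5565 mod 22261 = 20581. x_0 is neither 1 nor 22260, so continue squaring. x_1 = 20581^2 mod 22261 = 17514. Reached i = s−1 = 1 without hitting −1: 21414 is a Miller–Rabin witness and 22261 is composite.
The smallest witness among the given bases is 15247.

15247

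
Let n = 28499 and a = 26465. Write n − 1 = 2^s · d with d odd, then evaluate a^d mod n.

28498

n − 1 = 28498 = 2^1 · 14249, so s = 1 and d = 14249.
26465^14249 mod 28499 = 28498.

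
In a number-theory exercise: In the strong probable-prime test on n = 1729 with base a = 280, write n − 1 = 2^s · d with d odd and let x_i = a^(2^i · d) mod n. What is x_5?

742

n − 1 = 1728 = 2^6 · 27, so s = 6 and d = 27.
x_0 = 280^27 mod 1729 = 1253.
x_1 = 1253^2 mod 1729 = 77.
x_2 = 77^2 mod 1729 = 742.
x_3 = 742^2 mod 1729 = 742.
x_4 = 742^2 mod 1729 = 742.
x_5 = 742^2 mod 1729 = 742.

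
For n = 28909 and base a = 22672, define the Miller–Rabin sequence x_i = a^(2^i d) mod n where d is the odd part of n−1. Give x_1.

28908

n − 1 = 28908 = 2^2 · 7227, so s = 2 and d = 7227.
x_0 = 22672^7227 mod 28909 = 19216.
x_1 = 19216^2 mod 28909 = 28908.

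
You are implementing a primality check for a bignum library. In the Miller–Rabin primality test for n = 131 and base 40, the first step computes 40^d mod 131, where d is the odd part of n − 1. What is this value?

130

n − 1 = 130 = 2^1 · 65, so s = 1 and d = 65.
40^65 mod 131 = 130.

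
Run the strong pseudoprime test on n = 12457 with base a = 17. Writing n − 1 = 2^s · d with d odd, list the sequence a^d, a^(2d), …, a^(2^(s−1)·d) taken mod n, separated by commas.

n − 1 = 12456 = 2^3 · 1557, so s = 3 and d = 1557.
x_0 = 17^1557 mod 12457 = 12456.
x_1 = 12456^2 mod 12457 = 1.
x_2 = 1^2 mod 12457 = 1.

12456, 1, 1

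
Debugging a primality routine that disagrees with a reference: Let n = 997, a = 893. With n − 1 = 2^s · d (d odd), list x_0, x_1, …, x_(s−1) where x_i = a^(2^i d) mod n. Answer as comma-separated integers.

n − 1 = 996 = 2^2 · 249, so s = 2 and d = 249.
x_0 = 893^249 mod 997 = 161.
x_1 = 161^2 mod 997 = 996.

161, 996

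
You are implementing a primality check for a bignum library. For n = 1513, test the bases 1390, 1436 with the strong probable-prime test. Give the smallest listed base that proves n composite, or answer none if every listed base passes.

n − 1 = 1512 = 2^3 · 189, so s = 3 and d = 189.
Base 1390: x_0 = 1390^189 mod 1513 = 1390. x_0 is neither 1 nor 1512, so continue squaring. x_1 = 1390^2 mod 1513 = 1512. x_1 ≡ −1, so 1390 is not a witness.
Base 1436: x_0 = 1436^189 mod 1513 = 77. x_0 is neither 1 nor 1512, so continue squaring. x_1 = 77^2 mod 1513 = 1390. x_2 = 1390^2 mod 1513 = 1512. x_2 ≡ −1, so 1436 is not a witness.
No listed base is a witness for 1513.

none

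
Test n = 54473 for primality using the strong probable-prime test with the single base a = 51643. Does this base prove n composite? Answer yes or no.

n − 1 = 54472 = 2^3 · 6809, so s = 3 and d = 6809.
x_0 = 51643^6809 mod 54473 = 34676.
x_0 is neither 1 nor 54472, so continue squaring.
x_1 = 34676^2 mod 54473 = 42447.
x_2 = 42447^2 mod 54473 = 53334.
Reached i = s−1 = 2 without hitting −1: 51643 is a Miller–Rabin witness and 54473 is composite.

yes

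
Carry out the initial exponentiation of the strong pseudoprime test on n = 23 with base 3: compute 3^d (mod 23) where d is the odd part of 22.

n − 1 = 22 = 2^1 · 11, so s = 1 and d = 11.
By repeated squaring, 3^11 ≡ 1 (mod 23).

1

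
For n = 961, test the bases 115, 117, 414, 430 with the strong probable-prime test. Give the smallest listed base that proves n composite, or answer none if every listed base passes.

none

n − 1 = 960 = 2^6 · 15, so s = 6 and d = 15.
Base 115: x_0 = 115^15 mod 961 = 960. x_0 = 960 ≡ −1, so 115 is not a witness.
Base 117: x_0 = 117^15 mod 961 = 960. x_0 = 960 ≡ −1, so 117 is not a witness.
Base 414: x_0 = 414^15 mod 961 = 960. x_0 = 960 ≡ −1, so 414 is not a witness.
Base 430: x_0 = 430^15 mod 961 = 960. x_0 = 960 ≡ −1, so 430 is not a witness.
No listed base is a witness for 961.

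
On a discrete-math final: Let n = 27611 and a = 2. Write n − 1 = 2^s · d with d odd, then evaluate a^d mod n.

27610

n − 1 = 27610 = 2^1 · 13805, so s = 1 and d = 13805.
2^13805 mod 27611 = 27610.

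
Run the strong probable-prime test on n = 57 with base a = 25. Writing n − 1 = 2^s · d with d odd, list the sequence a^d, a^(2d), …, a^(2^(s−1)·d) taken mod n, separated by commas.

n − 1 = 56 = 2^3 · 7, so s = 3 and d = 7.
x_0 = 25^7 mod 57 = 28.
x_1 = 28^2 mod 57 = 43.
x_2 = 43^2 mod 57 = 25.

28, 43, 25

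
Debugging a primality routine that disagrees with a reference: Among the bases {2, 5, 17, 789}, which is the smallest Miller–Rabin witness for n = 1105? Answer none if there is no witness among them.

n − 1 = 1104 = 2^4 · 69, so s = 4 and d = 69.
Base 2: x_0 = 2^69 mod 1105 = 967. x_0 is neither 1 nor 1104, so continue squaring. x_1 = 967^2 mod 1105 = 259. x_2 = 259^2 mod 1105 = 781. x_3 = 781^2 mod 1105 = 1. x_3 = 1 but x_2 ≠ ±1, a nontrivial square root of 1 — 2 is a witness and 1105 is composite.
Base 5: x_0 = 5^69 mod 1105 = 915. x_0 is neither 1 nor 1104, so continue squaring. x_1 = 915^2 mod 1105 = 740. x_2 = 740^2 mod 1105 = 625. x_3 = 625^2 mod 1105 = 560. Reached i = s−1 = 3 without hitting −1: 5 is a Miller–Rabin witness and 1105 is composite.
Base 17: x_0 = 17^69 mod 1105 = 272. x_0 is neither 1 nor 1104, so continue squaring. x_1 = 272^2 mod 1105 = 1054. x_2 = 1054^2 mod 1105 = 391. x_3 = 391^2 mod 1105 = 391. Reached i = s−1 = 3 without hitting −1: 17 is a Miller–Rabin witness and 1105 is composite.
Base 789: x_0 = 789^69 mod 1105 = 79. x_0 is neither 1 nor 1104, so continue squaring. x_1 = 79^2 mod 1105 = 716. x_2 = 716^2 mod 1105 = 1041. x_3 = 1041^2 mod 1105 = 781. Reached i = s−1 = 3 without hitting −1: 789 is a Miller–Rabin witness and 1105 is composite.
The smallest witness among the given bases is 2.

2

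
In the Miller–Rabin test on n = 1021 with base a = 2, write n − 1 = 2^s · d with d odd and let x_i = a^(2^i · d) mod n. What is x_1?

n − 1 = 1020 = 2^2 · 255, so s = 2 and d = 255.
By repeated squaring, 2^255 ≡ 374 (mod 1021).
x_0 = 374.
x_1 = 374^2 mod 1021 = 1020.

1020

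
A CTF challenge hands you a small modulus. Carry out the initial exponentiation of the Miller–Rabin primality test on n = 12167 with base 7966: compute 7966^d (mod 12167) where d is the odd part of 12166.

n − 1 = 12166 = 2^1 · 6083, so s = 1 and d = 6083.
Repeated squaring mod 12167: 7966^1 ≡ 7966, 7966^2 ≡ 6251, 7966^4 ≡ 6764, 7966^8 ≡ 3776, 7966^16 ≡ 10619, 7966^32 ≡ 11572, 7966^64 ≡ 1182, 7966^128 ≡ 10086, 7966^256 ≡ 11276, 7966^512 ≡ 3026, 7966^1024 ≡ 7092, 7966^2048 ≡ 10253, 7966^4096 ≡ 1129.
6083 = 4096 + 1024 + 512 + 256 + 128 + 64 + 2 + 1, so 7966^6083 ≡ 1129·7092·3026·11276·10086·1182·6251·7966 ≡ 5843 (mod 12167).

5843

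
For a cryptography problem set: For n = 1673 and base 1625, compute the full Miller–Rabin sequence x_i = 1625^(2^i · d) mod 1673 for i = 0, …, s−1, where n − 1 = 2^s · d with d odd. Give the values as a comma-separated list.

n − 1 = 1672 = 2^3 · 209, so s = 3 and d = 209.
x_0 = 1625^209 mod 1673 = 260.
x_1 = 260^2 mod 1673 = 680.
x_2 = 680^2 mod 1673 = 652.

260, 680, 652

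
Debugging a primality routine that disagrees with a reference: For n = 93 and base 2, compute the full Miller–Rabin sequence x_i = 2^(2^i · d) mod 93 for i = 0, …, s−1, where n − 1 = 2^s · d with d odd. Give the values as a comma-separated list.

n − 1 = 92 = 2^2 · 23, so s = 2 and d = 23.
x_0 = 2^23 mod 93 = 8.
x_1 = 8^2 mod 93 = 64.

8, 64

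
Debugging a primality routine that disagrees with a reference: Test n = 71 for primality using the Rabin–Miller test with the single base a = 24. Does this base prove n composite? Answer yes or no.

n − 1 = 70 = 2^1 · 35, so s = 1 and d = 35.
Repeated squaring mod 71: 24^1 ≡ 24, 24^2 ≡ 8, 24^4 ≡ 64, 24^8 ≡ 49, 24^16 ≡ 58, 24^32 ≡ 27.
35 = 32 + 2 + 1, so 24^35 ≡ 27·8·24 ≡ 1 (mod 71).
x_0 = 24^35 mod 71 = 1.
x_0 = 1, so 24 is not a witness.

no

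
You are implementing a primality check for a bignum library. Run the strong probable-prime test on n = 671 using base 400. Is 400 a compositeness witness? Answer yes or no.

no

n − 1 = 670 = 2^1 · 335, so s = 1 and d = 335.
x_0 = 400^335 mod 671 = 1.
x_0 = 1, so 400 is not a witness.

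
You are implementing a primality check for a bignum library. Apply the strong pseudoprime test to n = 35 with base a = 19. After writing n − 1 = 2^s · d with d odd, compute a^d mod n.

24

n − 1 = 34 = 2^1 · 17, so s = 1 and d = 17.
Repeated squaring mod 35: 19^1 ≡ 19, 19^2 ≡ 11, 19^4 ≡ 16, 19^8 ≡ 11, 19^16 ≡ 16.
17 = 16 + 1, so 19^17 ≡ 16·19 ≡ 24 (mod 35).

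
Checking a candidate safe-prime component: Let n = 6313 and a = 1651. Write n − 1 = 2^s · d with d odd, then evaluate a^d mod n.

5722

n − 1 = 6312 = 2^3 · 789, so s = 3 and d = 789.
1651^789 mod 6313 = 5722.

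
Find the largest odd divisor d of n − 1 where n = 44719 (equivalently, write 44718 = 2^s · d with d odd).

Halving: 44718 → 22359; 22359 is odd.
So 44718 = 2^1 · 22359.

22359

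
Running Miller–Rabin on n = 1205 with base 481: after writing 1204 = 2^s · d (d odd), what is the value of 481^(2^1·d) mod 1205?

1

n − 1 = 1204 = 2^2 · 301, so s = 2 and d = 301.
Repeated squaring mod 1205: 481^1 ≡ 481, 481^2 ≡ 1, 481^4 ≡ 1, 481^8 ≡ 1, 481^16 ≡ 1, 481^32 ≡ 1, 481^64 ≡ 1, 481^128 ≡ 1, 481^256 ≡ 1.
301 = 256 + 32 + 8 + 4 + 1, so 481^301 ≡ 1·1·1·1·481 ≡ 481 (mod 1205).
x_0 = 481.
x_1 = 481^2 mod 1205 = 1.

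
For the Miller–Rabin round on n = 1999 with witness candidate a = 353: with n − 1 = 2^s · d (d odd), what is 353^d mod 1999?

n − 1 = 1998 = 2^1 · 999, so s = 1 and d = 999.
353^999 mod 1999 = 1998.

1998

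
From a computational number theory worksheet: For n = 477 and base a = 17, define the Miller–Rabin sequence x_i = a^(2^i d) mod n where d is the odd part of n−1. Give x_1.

46

n − 1 = 476 = 2^2 · 119, so s = 2 and d = 119.
x_0 = 17^119 mod 477 = 188.
x_1 = 188^2 mod 477 = 46.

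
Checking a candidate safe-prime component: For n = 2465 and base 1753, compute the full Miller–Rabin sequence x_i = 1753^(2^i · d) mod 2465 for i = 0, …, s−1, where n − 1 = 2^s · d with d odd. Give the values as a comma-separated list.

n − 1 = 2464 = 2^5 · 77, so s = 5 and d = 77.
x_0 = 1753^77 mod 2465 = 1188.
x_1 = 1188^2 mod 2465 = 1364.
x_2 = 1364^2 mod 2465 = 1886.
x_3 = 1886^2 mod 2465 = 1.
x_4 = 1^2 mod 2465 = 1.

1188, 1364, 1886, 1, 1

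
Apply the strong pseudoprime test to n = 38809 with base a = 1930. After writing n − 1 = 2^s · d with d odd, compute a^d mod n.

36444

n − 1 = 38808 = 2^3 · 4851, so s = 3 and d = 4851.
1930^4851 mod 38809 = 36444.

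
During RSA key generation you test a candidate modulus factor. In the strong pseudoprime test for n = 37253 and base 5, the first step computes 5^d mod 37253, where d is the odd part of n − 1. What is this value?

n − 1 = 37252 = 2^2 · 9313, so s = 2 and d = 9313.
5^9313 mod 37253 = 18723.

18723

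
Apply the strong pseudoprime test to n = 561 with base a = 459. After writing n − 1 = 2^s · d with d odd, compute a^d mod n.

n − 1 = 560 = 2^4 · 35, so s = 4 and d = 35.
Repeated squaring mod 561: 459^1 ≡ 459, 459^2 ≡ 306, 459^4 ≡ 510, 459^8 ≡ 357, 459^16 ≡ 102, 459^32 ≡ 306.
35 = 32 + 2 + 1, so 459^35 ≡ 306·306·459 ≡ 153 (mod 561).

153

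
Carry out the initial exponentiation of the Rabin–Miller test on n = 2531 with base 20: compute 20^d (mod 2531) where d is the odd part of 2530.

n − 1 = 2530 = 2^1 · 1265, so s = 1 and d = 1265.
Repeated squaring mod 2531: 20^1 ≡ 20, 20^2 ≡ 400, 20^4 ≡ 547, 20^8 ≡ 551, 20^16 ≡ 2412, 20^32 ≡ 1506, 20^64 ≡ 260, 20^128 ≡ 1794, 20^256 ≡ 1535, 20^512 ≡ 2395, 20^1024 ≡ 779.
1265 = 1024 + 128 + 64 + 32 + 16 + 1, so 20^1265 ≡ 779·1794·260·1506·2412·20 ≡ 1 (mod 2531).

1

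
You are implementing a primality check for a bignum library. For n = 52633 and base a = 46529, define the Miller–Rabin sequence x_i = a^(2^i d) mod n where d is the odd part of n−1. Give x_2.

33579

n − 1 = 52632 = 2^3 · 6579, so s = 3 and d = 6579.
x_0 = 46529^6579 mod 52633 = 17717.
x_1 = 17717^2 mod 52633 = 41510.
x_2 = 41510^2 mod 52633 = 33579.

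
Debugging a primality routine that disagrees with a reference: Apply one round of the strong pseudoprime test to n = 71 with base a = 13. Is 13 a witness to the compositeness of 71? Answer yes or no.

n − 1 = 70 = 2^1 · 35, so s = 1 and d = 35.
x_0 = 13^35 mod 71 = 70.
x_0 = 70 ≡ −1, so 13 is not a witness.

no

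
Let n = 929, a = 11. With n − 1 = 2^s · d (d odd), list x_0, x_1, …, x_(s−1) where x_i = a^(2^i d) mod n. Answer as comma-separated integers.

720, 18, 324, 928, 1

n − 1 = 928 = 2^5 · 29, so s = 5 and d = 29.
x_0 = 11^29 mod 929 = 720.
x_1 = 720^2 mod 929 = 18.
x_2 = 18^2 mod 929 = 324.
x_3 = 324^2 mod 929 = 928.
x_4 = 928^2 mod 929 = 1.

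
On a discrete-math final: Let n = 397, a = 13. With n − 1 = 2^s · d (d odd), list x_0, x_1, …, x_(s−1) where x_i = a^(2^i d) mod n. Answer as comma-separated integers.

n − 1 = 396 = 2^2 · 99, so s = 2 and d = 99.
x_0 = 13^99 mod 397 = 334.
x_1 = 334^2 mod 397 = 396.

334, 396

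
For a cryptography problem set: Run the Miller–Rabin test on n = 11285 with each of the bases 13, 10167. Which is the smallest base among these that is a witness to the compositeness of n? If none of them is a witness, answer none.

13

n − 1 = 11284 = 2^2 · 2821, so s = 2 and d = 2821.
Base 13: x_0 = 13^2821 mod 11285 = 3978. x_0 is neither 1 nor 11284, so continue squaring. x_1 = 3978^2 mod 11285 = 2914. Reached i = s−1 = 1 without hitting −1: 13 is a Miller–Rabin witness and 11285 is composite.
Base 10167: x_0 = 10167^2821 mod 11285 = 10167. x_0 is neither 1 nor 11284, so continue squaring. x_1 = 10167^2 mod 11285 = 8574. Reached i = s−1 = 1 without hitting −1: 10167 is a Miller–Rabin witness and 11285 is composite.
The smallest witness among the given bases is 13.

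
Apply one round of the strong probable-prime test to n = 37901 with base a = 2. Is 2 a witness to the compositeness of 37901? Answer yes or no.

n − 1 = 37900 = 2^2 · 9475, so s = 2 and d = 9475.
x_0 = 2^9475 mod 37901 = 12047.
x_0 is neither 1 nor 37900, so continue squaring.
x_1 = 12047^2 mod 37901 = 7280.
Reached i = s−1 = 1 without hitting −1: 2 is a Miller–Rabin witness and 37901 is composite.

yes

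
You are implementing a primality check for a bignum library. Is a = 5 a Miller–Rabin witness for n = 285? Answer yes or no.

n − 1 = 284 = 2^2 · 71, so s = 2 and d = 71.
x_0 = 5^71 mod 285 = 80.
x_0 is neither 1 nor 284, so continue squaring.
x_1 = 80^2 mod 285 = 130.
Reached i = s−1 = 1 without hitting −1: 5 is a Miller–Rabin witness and 285 is composite.

yes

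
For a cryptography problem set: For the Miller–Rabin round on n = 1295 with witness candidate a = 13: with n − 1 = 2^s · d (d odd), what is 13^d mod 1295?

n − 1 = 1294 = 2^1 · 647, so s = 1 and d = 647.
Repeated squaring mod 1295: 13^1 ≡ 13, 13^2 ≡ 169, 13^4 ≡ 71, 13^8 ≡ 1156, 13^16 ≡ 1191, 13^32 ≡ 456, 13^64 ≡ 736, 13^128 ≡ 386, 13^256 ≡ 71, 13^512 ≡ 1156.
647 = 512 + 128 + 4 + 2 + 1, so 13^647 ≡ 1156·386·71·169·13 ≡ 797 (mod 1295).

797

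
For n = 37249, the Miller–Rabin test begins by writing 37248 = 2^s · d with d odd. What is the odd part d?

Halving: 37248 → 18624 → 9312 → 4656 → 2328 → 1164 → 582 → 291; 291 is odd.
So 37248 = 2^7 · 291.

291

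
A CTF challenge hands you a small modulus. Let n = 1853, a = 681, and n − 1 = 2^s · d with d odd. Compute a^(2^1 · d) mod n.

868

n − 1 = 1852 = 2^2 · 463, so s = 2 and d = 463.
x_0 = 681^463 mod 1853 = 1701.
x_1 = 1701^2 mod 1853 = 868.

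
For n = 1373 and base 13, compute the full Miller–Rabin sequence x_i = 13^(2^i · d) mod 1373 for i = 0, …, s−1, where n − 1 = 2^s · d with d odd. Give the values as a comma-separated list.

668, 1372

n − 1 = 1372 = 2^2 · 343, so s = 2 and d = 343.
x_0 = 13^343 mod 1373 = 668.
x_1 = 668^2 mod 1373 = 1372.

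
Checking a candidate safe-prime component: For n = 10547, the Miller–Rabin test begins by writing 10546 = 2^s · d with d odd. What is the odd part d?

Halving: 10546 → 5273; 5273 is odd.
So 10546 = 2^1 · 5273.

5273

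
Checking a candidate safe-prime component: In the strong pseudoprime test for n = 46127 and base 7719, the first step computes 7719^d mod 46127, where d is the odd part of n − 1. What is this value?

27791

n − 1 = 46126 = 2^1 · 23063, so s = 1 and d = 23063.
Repeated squaring mod 46127: 7719^1 ≡ 7719, 7719^2 ≡ 33004, 7719^4 ≡ 21038, 7719^8 ≡ 8879, 7719^16 ≡ 5598, 7719^32 ≡ 17371, 7719^64 ≡ 34934, 7719^128 ≡ 2317, 7719^256 ≡ 17757, 7719^512 ≡ 33004, 7719^1024 ≡ 21038, 7719^2048 ≡ 8879, 7719^4096 ≡ 5598, 7719^8192 ≡ 17371, 7719^16384 ≡ 34934.
23063 = 16384 + 4096 + 2048 + 512 + 16 + 4 + 2 + 1, so 7719^23063 ≡ 34934·5598·8879·33004·5598·21038·33004·7719 ≡ 27791 (mod 46127).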